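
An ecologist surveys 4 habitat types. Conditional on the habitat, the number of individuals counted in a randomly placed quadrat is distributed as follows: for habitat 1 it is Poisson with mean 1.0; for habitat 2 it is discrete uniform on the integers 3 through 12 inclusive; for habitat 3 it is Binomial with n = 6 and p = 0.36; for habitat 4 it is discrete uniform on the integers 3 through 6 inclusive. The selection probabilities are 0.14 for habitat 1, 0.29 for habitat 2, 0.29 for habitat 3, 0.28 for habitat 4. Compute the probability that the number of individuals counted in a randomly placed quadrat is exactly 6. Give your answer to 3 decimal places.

Conditional on each habitat, P(X = 6): 1: 0.000510944; 2: 0.1; 3: 0.00217678; 4: 0.25.
By total probability, P(X = 6) = 0.14·0.000510944 + 0.29·0.1 + 0.29·0.00217678 + 0.28·0.25 = 0.0997028.

0.100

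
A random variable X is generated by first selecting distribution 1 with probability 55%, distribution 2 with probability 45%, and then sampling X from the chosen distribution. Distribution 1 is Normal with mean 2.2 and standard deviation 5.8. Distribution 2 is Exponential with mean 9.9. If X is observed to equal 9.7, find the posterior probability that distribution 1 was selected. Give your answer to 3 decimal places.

Likelihoods f(9.7 | ·): 1: 0.0298117; 2: 0.0379179.
Posterior ∝ prior × likelihood. Numerator for 1: 0.55·0.0298117 = 0.0163964.
Normalizing constant: 0.55·0.0298117 + 0.45·0.0379179 = 0.0334595.
P(1 | observation) = 0.0163964 / 0.0334595 = 0.490038.

0.490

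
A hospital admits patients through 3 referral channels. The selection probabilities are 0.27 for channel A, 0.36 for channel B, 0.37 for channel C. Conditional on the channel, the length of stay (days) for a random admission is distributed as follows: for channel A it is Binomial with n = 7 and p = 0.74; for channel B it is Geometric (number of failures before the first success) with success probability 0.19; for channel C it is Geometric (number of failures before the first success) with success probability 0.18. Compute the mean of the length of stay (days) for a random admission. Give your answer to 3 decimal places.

Component means — A: 5.18; B: 4.26316; C: 4.55556.
E[X] = 0.27·5.18 + 0.36·4.26316 + 0.37·4.55556 = 4.61889.

4.619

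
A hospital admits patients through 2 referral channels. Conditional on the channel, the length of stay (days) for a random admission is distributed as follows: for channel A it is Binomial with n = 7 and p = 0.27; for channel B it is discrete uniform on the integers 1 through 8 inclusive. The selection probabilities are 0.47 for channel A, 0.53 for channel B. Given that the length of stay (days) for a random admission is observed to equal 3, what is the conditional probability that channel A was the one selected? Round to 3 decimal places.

0.581

Likelihoods P(X=3 | ·): A: 0.195637; B: 0.125.
Posterior ∝ prior × likelihood. Numerator for A: 0.47·0.195637 = 0.0919493.
Normalizing constant: 0.47·0.195637 + 0.53·0.125 = 0.158199.
P(A | observation) = 0.0919493 / 0.158199 = 0.581225.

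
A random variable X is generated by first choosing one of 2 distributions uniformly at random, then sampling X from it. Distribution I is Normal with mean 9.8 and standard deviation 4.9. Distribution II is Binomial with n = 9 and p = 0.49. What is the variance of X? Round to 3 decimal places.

Per component, I: μ=9.8, E[X²]=120.05; II: μ=4.41, E[X²]=21.6972.
E[X] = 0.5·9.8 + 0.5·4.41 = 7.105.
E[X²] = 0.5·120.05 + 0.5·21.6972 = 70.8736.
Var(X) = E[X²] − (E[X])² = 70.8736 − 50.481 = 20.3926.

20.393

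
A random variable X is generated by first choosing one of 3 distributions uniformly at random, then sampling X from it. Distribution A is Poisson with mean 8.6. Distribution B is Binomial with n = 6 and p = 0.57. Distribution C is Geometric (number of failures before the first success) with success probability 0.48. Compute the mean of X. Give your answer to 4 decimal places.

4.3678

Component means — A: 8.6; B: 3.42; C: 1.08333.
E[X] = 0.333333·8.6 + 0.333333·3.42 + 0.333333·1.08333 = 4.36778.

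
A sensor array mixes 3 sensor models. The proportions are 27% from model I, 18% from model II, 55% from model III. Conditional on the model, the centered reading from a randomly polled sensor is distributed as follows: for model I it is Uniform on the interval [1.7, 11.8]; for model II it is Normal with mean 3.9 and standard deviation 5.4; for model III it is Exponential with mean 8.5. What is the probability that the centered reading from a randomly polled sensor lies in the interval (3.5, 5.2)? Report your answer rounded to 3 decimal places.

Conditional on each model, P(3.5 < X < 5.2): I: 0.168317; II: 0.124646; III: 0.120087.
By total probability, P(3.5 < X < 5.2) = 0.27·0.168317 + 0.18·0.124646 + 0.55·0.120087 = 0.13393.

0.134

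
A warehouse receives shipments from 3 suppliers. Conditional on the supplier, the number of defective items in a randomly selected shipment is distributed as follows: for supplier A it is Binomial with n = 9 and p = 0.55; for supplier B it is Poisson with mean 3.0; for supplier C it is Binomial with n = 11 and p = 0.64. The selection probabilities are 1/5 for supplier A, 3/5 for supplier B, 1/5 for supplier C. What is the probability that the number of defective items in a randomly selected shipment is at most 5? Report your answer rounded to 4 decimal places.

0.7106

Conditional on each supplier, P(X ≤ 5): A: 0.638615; B: 0.916082; C: 0.16613.
By total probability, P(X ≤ 5) = 0.2·0.638615 + 0.6·0.916082 + 0.2·0.16613 = 0.710598.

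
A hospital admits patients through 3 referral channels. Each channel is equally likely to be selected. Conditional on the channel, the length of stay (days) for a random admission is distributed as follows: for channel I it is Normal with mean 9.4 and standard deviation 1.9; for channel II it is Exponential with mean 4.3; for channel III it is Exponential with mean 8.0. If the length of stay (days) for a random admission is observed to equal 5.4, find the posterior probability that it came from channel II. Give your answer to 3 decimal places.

0.434

Likelihoods f(5.4 | ·): I: 0.0228945; II: 0.0662428; III: 0.0636446.
Posterior ∝ prior × likelihood. Numerator for II: 0.333333·0.0662428 = 0.0220809.
Normalizing constant: 0.333333·0.0228945 + 0.333333·0.0662428 + 0.333333·0.0636446 = 0.0509273.
P(II | observation) = 0.0220809 / 0.0509273 = 0.433578.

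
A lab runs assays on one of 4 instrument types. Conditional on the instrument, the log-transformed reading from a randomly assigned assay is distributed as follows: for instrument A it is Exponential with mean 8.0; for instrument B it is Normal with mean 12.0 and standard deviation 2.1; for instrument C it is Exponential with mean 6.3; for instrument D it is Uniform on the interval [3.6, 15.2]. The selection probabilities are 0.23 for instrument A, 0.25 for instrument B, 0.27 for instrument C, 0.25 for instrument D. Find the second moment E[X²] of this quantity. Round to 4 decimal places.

For each component E[X²] = Var + (mean)², giving A: 128; B: 148.41; C: 79.38; D: 99.5733.
Overall E[X²] = 0.23·128 + 0.25·148.41 + 0.27·79.38 + 0.25·99.5733 = 112.868.

112.8684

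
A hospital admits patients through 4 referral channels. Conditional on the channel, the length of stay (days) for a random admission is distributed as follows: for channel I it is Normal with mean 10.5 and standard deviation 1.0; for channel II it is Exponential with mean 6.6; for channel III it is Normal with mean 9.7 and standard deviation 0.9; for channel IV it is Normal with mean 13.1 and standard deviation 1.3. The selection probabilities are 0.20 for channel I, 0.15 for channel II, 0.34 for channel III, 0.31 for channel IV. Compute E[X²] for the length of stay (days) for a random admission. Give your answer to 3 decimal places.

For each component E[X²] = Var + (mean)², giving I: 111.25; II: 87.12; III: 94.9; IV: 173.3.
Overall E[X²] = 0.2·111.25 + 0.15·87.12 + 0.34·94.9 + 0.31·173.3 = 121.307.

121.307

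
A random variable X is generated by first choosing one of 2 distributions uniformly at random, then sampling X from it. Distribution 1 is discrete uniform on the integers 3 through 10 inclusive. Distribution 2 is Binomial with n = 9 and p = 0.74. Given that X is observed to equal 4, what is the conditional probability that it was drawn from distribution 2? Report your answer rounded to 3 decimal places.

Likelihoods P(X=4 | ·): 1: 0.125; 2: 0.0448915.
Posterior ∝ prior × likelihood. Numerator for 2: 0.5·0.0448915 = 0.0224458.
Normalizing constant: 0.5·0.125 + 0.5·0.0448915 = 0.0849458.
P(2 | observation) = 0.0224458 / 0.0849458 = 0.264236.

0.264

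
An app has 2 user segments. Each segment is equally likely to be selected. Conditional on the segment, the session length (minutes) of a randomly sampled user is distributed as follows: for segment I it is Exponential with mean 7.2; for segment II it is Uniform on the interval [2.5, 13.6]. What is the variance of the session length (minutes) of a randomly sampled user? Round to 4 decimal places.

31.2344

Per component, I: μ=7.2, E[X²]=103.68; II: μ=8.05, E[X²]=75.07.
E[X] = 0.5·7.2 + 0.5·8.05 = 7.625.
E[X²] = 0.5·103.68 + 0.5·75.07 = 89.375.
Var(X) = E[X²] − (E[X])² = 89.375 − 58.1406 = 31.2344.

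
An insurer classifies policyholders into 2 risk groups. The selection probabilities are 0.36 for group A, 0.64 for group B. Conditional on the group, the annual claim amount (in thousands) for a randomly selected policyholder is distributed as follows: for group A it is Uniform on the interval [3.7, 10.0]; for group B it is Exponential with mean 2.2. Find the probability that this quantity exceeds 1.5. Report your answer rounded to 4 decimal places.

0.6836

Conditional on each group, P(X > 1.5): A: 1; B: 0.505697.
By total probability, P(X > 1.5) = 0.36·1 + 0.64·0.505697 = 0.683646.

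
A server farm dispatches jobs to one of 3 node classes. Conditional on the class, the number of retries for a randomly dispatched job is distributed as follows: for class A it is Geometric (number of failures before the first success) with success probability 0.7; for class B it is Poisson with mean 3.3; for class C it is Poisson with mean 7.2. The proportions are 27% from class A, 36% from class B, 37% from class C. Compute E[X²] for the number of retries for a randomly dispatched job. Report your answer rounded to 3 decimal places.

27.168

For each component E[X²] = Var + (mean)², giving A: 0.795918; B: 14.19; C: 59.04.
Overall E[X²] = 0.27·0.795918 + 0.36·14.19 + 0.37·59.04 = 27.1681.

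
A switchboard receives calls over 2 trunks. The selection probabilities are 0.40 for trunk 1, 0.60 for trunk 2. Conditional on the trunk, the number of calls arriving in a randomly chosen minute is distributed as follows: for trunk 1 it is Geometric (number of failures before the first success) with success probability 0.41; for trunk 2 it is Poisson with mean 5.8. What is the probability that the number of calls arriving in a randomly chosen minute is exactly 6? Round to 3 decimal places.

Conditional on each trunk, P(X = 6): 1: 0.017294; 2: 0.160076.
By total probability, P(X = 6) = 0.4·0.017294 + 0.6·0.160076 = 0.102963.

0.103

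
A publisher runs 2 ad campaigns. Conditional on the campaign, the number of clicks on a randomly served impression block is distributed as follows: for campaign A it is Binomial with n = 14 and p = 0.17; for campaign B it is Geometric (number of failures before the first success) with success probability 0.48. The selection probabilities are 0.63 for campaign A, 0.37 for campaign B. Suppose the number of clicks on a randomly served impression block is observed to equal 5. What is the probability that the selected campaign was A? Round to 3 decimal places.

Likelihoods P(X=5 | ·): A: 0.0531388; B: 0.0182498.
Posterior ∝ prior × likelihood. Numerator for A: 0.63·0.0531388 = 0.0334774.
Normalizing constant: 0.63·0.0531388 + 0.37·0.0182498 = 0.0402298.
P(A | observation) = 0.0334774 / 0.0402298 = 0.832154.

0.832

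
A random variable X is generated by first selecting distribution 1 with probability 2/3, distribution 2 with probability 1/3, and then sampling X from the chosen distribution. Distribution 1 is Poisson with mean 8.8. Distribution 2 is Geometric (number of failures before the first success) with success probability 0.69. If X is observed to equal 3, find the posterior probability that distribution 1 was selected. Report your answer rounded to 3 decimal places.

Likelihoods P(X=3 | ·): 1: 0.0171201; 2: 0.0205558.
Posterior ∝ prior × likelihood. Numerator for 1: 0.666667·0.0171201 = 0.0114134.
Normalizing constant: 0.666667·0.0171201 + 0.333333·0.0205558 = 0.0182653.
P(1 | observation) = 0.0114134 / 0.0182653 = 0.624866.

0.625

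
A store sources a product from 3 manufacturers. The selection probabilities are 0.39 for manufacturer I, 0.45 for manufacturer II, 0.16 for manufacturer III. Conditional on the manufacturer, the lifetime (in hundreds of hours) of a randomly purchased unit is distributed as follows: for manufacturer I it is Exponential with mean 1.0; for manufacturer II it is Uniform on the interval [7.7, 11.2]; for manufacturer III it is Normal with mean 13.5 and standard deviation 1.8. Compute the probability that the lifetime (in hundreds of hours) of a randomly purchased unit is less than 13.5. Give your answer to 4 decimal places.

Conditional on each manufacturer, P(X < 13.5): I: 0.999999; II: 1; III: 0.5.
By total probability, P(X < 13.5) = 0.39·0.999999 + 0.45·1 + 0.16·0.5 = 0.919999.

0.9200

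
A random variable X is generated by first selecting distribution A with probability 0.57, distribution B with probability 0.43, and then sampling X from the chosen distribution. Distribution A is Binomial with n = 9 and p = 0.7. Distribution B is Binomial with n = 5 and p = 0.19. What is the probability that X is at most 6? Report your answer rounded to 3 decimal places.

0.736

Conditional on each component, P(X ≤ 6): A: 0.537169; B: 1.
By total probability, P(X ≤ 6) = 0.57·0.537169 + 0.43·1 = 0.736186.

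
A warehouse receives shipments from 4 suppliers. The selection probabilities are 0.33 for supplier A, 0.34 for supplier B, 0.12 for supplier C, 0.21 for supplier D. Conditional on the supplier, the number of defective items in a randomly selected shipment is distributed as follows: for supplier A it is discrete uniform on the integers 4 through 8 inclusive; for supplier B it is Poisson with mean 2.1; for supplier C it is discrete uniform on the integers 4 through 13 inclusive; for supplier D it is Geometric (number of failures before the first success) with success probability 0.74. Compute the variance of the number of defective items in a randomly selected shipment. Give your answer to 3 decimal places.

10.192

Per component, A: μ=6, E[X²]=38; B: μ=2.1, E[X²]=6.51; C: μ=8.5, E[X²]=80.5; D: μ=0.351351, E[X²]=0.598247.
E[X] = 0.33·6 + 0.34·2.1 + 0.12·8.5 + 0.21·0.351351 = 3.78778.
E[X²] = 0.33·38 + 0.34·6.51 + 0.12·80.5 + 0.21·0.598247 = 24.539.
Var(X) = E[X²] − (E[X])² = 24.539 − 14.3473 = 10.1917.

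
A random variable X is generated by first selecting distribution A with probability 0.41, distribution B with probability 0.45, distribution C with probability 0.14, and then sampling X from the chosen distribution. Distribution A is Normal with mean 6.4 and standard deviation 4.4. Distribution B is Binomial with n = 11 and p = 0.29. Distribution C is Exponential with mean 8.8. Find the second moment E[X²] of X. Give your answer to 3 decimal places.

For each component E[X²] = Var + (mean)², giving A: 60.32; B: 12.441; C: 154.88.
Overall E[X²] = 0.41·60.32 + 0.45·12.441 + 0.14·154.88 = 52.0129.

52.013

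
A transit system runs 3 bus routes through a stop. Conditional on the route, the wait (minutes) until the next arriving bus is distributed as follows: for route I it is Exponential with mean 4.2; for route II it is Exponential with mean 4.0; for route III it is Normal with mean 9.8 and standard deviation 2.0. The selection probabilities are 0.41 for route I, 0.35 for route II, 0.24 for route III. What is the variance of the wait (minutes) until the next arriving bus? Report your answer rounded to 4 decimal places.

19.7097

Per component, I: μ=4.2, E[X²]=35.28; II: μ=4, E[X²]=32; III: μ=9.8, E[X²]=100.04.
E[X] = 0.41·4.2 + 0.35·4 + 0.24·9.8 = 5.474.
E[X²] = 0.41·35.28 + 0.35·32 + 0.24·100.04 = 49.6744.
Var(X) = E[X²] − (E[X])² = 49.6744 − 29.9647 = 19.7097.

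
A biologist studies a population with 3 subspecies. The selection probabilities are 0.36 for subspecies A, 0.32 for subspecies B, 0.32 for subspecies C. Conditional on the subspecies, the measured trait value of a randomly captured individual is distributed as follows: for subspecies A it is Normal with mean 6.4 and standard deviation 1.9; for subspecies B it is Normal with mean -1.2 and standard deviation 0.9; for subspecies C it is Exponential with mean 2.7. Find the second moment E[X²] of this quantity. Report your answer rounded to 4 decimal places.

For each component E[X²] = Var + (mean)², giving A: 44.57; B: 2.25; C: 14.58.
Overall E[X²] = 0.36·44.57 + 0.32·2.25 + 0.32·14.58 = 21.4308.

21.4308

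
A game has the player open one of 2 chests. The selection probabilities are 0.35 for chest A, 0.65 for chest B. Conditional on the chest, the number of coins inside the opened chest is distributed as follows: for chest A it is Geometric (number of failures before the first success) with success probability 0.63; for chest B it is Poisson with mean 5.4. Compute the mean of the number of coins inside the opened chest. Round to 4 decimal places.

3.7156

Component means — A: 0.587302; B: 5.4.
E[X] = 0.35·0.587302 + 0.65·5.4 = 3.71556.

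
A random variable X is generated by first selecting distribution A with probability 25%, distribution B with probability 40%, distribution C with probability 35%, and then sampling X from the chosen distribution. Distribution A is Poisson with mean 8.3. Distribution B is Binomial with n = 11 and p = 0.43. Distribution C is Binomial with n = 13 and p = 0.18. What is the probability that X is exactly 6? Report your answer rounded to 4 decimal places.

Conditional on each component, P(X = 6): A: 0.112847; B: 0.175722; C: 0.0145495.
By total probability, P(X = 6) = 0.25·0.112847 + 0.4·0.175722 + 0.35·0.0145495 = 0.103593.

0.1036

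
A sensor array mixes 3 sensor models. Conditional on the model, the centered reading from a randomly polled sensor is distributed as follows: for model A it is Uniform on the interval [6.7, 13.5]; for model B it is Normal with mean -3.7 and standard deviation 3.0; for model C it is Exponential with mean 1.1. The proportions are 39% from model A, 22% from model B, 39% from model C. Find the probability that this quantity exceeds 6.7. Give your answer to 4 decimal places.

0.3909

Conditional on each model, P(X > 6.7): A: 1; B: 0.000263477; C: 0.00226335.
By total probability, P(X > 6.7) = 0.39·1 + 0.22·0.000263477 + 0.39·0.00226335 = 0.390941.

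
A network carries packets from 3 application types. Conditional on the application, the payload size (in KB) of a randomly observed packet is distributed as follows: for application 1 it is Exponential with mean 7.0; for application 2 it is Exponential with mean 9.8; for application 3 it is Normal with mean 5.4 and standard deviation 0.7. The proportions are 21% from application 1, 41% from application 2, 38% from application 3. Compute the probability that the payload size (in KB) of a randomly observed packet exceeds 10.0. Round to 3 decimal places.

0.198

Conditional on each application, P(X > 10.0): 1: 0.239651; 2: 0.360448; 3: 2.49174e-11.
By total probability, P(X > 10.0) = 0.21·0.239651 + 0.41·0.360448 + 0.38·2.49174e-11 = 0.19811.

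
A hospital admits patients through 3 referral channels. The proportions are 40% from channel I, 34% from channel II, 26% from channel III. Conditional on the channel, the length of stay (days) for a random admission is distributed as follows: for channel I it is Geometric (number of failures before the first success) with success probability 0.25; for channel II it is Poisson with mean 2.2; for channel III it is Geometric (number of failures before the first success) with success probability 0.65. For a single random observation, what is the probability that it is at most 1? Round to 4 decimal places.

Conditional on each channel, P(X ≤ 1): I: 0.4375; II: 0.35457; III: 0.8775.
By total probability, P(X ≤ 1) = 0.4·0.4375 + 0.34·0.35457 + 0.26·0.8775 = 0.523704.

0.5237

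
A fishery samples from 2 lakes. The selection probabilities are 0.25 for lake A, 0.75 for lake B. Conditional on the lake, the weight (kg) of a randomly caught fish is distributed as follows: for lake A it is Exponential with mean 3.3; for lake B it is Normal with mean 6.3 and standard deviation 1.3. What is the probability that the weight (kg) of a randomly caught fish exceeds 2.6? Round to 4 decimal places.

0.8620

Conditional on each lake, P(X > 2.6): A: 0.454809; B: 0.997787.
By total probability, P(X > 2.6) = 0.25·0.454809 + 0.75·0.997787 = 0.862043.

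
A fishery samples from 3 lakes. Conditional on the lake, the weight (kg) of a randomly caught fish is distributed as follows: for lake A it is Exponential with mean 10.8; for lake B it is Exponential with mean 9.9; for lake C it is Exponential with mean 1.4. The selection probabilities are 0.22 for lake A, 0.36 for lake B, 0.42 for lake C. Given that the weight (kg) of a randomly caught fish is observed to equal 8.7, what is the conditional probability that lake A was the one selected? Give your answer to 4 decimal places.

Likelihoods f(8.7 | ·): A: 0.041374; B: 0.0419481; C: 0.00142903.
Posterior ∝ prior × likelihood. Numerator for A: 0.22·0.041374 = 0.00910229.
Normalizing constant: 0.22·0.041374 + 0.36·0.0419481 + 0.42·0.00142903 = 0.0248038.
P(A | observation) = 0.00910229 / 0.0248038 = 0.366972.

0.3670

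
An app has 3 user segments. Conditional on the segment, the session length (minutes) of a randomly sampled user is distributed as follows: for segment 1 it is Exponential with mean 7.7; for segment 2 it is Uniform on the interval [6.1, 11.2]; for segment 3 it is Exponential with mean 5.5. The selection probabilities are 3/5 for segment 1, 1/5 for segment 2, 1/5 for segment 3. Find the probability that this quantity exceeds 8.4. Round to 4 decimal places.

Conditional on each segment, P(X > 8.4): 1: 0.335911; 2: 0.54902; 3: 0.217127.
By total probability, P(X > 8.4) = 0.6·0.335911 + 0.2·0.54902 + 0.2·0.217127 = 0.354776.

0.3548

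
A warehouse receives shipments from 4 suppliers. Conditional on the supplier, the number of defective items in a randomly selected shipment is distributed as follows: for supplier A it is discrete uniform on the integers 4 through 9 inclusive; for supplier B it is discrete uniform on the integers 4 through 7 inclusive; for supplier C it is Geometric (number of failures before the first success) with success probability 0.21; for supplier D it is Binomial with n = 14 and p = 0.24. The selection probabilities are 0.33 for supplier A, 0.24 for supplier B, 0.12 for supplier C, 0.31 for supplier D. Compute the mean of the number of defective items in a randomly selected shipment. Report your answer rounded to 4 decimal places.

Component means — A: 6.5; B: 5.5; C: 3.7619; D: 3.36.
E[X] = 0.33·6.5 + 0.24·5.5 + 0.12·3.7619 + 0.31·3.36 = 4.95803.

4.9580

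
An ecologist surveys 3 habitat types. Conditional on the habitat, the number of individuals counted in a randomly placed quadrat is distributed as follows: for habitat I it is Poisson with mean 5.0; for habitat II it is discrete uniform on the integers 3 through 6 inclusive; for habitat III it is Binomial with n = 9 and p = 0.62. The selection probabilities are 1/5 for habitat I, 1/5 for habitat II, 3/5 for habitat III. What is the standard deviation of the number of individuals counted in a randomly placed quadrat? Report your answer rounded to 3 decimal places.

Per component, I: μ=5, E[X²]=30; II: μ=4.5, E[X²]=21.5; III: μ=5.58, E[X²]=33.2568.
E[X] = 0.2·5 + 0.2·4.5 + 0.6·5.58 = 5.248.
E[X²] = 0.2·30 + 0.2·21.5 + 0.6·33.2568 = 30.2541.
Var(X) = E[X²] − (E[X])² = 30.2541 − 27.5415 = 2.71258.
SD(X) = √2.71258 = 1.64699.

1.647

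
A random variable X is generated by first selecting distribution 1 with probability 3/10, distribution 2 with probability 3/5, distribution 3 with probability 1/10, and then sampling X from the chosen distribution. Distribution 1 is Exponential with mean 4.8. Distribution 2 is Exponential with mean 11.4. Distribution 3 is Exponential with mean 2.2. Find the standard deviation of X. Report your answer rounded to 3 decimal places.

9.924

Per component, 1: μ=4.8, E[X²]=46.08; 2: μ=11.4, E[X²]=259.92; 3: μ=2.2, E[X²]=9.68.
E[X] = 0.3·4.8 + 0.6·11.4 + 0.1·2.2 = 8.5.
E[X²] = 0.3·46.08 + 0.6·259.92 + 0.1·9.68 = 170.744.
Var(X) = E[X²] − (E[X])² = 170.744 − 72.25 = 98.494.
SD(X) = √98.494 = 9.92441.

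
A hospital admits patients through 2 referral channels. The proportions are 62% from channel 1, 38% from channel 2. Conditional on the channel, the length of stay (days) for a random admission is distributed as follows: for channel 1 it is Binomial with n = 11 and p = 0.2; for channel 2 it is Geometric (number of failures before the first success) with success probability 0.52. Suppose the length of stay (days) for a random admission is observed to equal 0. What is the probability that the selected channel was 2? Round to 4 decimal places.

0.7877

Likelihoods P(X=0 | ·): 1: 0.0858993; 2: 0.52.
Posterior ∝ prior × likelihood. Numerator for 2: 0.38·0.52 = 0.1976.
Normalizing constant: 0.62·0.0858993 + 0.38·0.52 = 0.250858.
P(2 | observation) = 0.1976 / 0.250858 = 0.787698.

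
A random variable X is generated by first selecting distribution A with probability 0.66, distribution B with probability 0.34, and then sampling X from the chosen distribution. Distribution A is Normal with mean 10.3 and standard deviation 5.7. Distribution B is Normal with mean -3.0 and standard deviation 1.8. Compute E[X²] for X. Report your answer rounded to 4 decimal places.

For each component E[X²] = Var + (mean)², giving A: 138.58; B: 12.24.
Overall E[X²] = 0.66·138.58 + 0.34·12.24 = 95.6244.

95.6244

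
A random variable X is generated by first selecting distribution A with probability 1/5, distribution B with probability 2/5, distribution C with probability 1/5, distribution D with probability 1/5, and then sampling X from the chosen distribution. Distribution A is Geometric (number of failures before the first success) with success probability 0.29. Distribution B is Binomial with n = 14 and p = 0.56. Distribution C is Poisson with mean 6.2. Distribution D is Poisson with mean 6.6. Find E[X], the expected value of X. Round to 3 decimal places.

Component means — A: 2.44828; B: 7.84; C: 6.2; D: 6.6.
E[X] = 0.2·2.44828 + 0.4·7.84 + 0.2·6.2 + 0.2·6.6 = 6.18566.

6.186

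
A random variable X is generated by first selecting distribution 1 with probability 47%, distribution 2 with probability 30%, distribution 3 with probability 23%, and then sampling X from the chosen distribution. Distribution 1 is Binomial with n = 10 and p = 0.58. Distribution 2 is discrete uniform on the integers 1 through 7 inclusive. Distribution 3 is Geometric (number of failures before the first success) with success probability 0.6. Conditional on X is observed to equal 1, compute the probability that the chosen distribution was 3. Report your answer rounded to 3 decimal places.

0.557

Likelihoods P(X=1 | ·): 1: 0.00235869; 2: 0.142857; 3: 0.24.
Posterior ∝ prior × likelihood. Numerator for 3: 0.23·0.24 = 0.0552.
Normalizing constant: 0.47·0.00235869 + 0.3·0.142857 + 0.23·0.24 = 0.0991657.
P(3 | observation) = 0.0552 / 0.0991657 = 0.556644.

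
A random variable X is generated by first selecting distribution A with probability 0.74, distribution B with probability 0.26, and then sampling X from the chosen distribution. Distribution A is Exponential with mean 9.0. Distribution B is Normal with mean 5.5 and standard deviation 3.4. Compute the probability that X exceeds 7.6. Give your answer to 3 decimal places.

0.388

Conditional on each component, P(X > 7.6): A: 0.429796; B: 0.268404.
By total probability, P(X > 7.6) = 0.74·0.429796 + 0.26·0.268404 = 0.387834.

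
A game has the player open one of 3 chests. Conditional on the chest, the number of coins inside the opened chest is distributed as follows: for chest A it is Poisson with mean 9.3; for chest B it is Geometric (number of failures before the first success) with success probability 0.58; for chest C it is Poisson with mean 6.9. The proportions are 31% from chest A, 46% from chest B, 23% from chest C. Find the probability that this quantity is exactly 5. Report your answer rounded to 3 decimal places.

Conditional on each chest, P(X = 5): A: 0.0530023; B: 0.00758009; C: 0.131351.
By total probability, P(X = 5) = 0.31·0.0530023 + 0.46·0.00758009 + 0.23·0.131351 = 0.0501282.

0.050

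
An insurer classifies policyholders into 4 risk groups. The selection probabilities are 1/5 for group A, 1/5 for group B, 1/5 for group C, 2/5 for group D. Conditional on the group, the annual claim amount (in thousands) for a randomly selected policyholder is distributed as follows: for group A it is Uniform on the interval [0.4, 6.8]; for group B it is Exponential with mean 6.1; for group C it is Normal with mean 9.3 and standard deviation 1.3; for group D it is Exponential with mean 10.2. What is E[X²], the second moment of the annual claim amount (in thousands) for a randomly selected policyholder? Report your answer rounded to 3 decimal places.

119.027

For each component E[X²] = Var + (mean)², giving A: 16.3733; B: 74.42; C: 88.18; D: 208.08.
Overall E[X²] = 0.2·16.3733 + 0.2·74.42 + 0.2·88.18 + 0.4·208.08 = 119.027.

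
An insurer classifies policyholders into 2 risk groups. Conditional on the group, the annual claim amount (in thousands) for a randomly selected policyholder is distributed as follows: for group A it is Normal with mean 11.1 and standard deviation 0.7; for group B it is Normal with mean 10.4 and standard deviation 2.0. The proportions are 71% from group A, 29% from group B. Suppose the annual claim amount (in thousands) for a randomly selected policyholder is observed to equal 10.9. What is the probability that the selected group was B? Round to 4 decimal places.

0.1261

Likelihoods f(10.9 | ·): A: 0.547124; B: 0.193334.
Posterior ∝ prior × likelihood. Numerator for B: 0.29·0.193334 = 0.0560669.
Normalizing constant: 0.71·0.547124 + 0.29·0.193334 = 0.444525.
P(B | observation) = 0.0560669 / 0.444525 = 0.126128.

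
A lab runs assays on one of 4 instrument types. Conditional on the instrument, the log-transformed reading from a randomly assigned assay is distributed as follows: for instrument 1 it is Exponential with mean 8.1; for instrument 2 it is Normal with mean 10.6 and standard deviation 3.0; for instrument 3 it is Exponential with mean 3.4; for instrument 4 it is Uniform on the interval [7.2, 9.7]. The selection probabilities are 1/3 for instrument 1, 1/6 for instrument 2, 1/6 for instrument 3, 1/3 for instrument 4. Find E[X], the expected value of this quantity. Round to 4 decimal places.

7.8500

Component means — 1: 8.1; 2: 10.6; 3: 3.4; 4: 8.45.
E[X] = 0.333333·8.1 + 0.166667·10.6 + 0.166667·3.4 + 0.333333·8.45 = 7.85.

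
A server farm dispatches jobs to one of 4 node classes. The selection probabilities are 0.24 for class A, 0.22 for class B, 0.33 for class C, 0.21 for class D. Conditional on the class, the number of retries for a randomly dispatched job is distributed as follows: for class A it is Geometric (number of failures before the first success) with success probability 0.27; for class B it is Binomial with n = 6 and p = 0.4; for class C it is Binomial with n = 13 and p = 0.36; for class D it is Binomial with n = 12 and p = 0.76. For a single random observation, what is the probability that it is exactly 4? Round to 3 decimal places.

Conditional on each class, P(X = 4): A: 0.0766753; B: 0.13824; C: 0.216339; D: 0.00181781.
By total probability, P(X = 4) = 0.24·0.0766753 + 0.22·0.13824 + 0.33·0.216339 + 0.21·0.00181781 = 0.120589.

0.121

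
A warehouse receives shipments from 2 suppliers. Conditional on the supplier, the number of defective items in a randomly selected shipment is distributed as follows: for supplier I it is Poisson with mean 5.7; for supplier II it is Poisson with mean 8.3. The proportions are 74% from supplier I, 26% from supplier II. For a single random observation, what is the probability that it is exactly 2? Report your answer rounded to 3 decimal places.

0.042

Conditional on each supplier, P(X = 2): I: 0.0543552; II: 0.00856016.
By total probability, P(X = 2) = 0.74·0.0543552 + 0.26·0.00856016 = 0.0424485.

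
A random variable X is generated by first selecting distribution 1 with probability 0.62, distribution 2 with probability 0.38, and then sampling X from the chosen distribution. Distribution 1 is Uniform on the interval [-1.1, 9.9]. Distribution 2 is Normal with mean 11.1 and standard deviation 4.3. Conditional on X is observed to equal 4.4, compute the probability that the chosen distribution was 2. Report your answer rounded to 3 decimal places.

Likelihoods f(4.4 | ·): 1: 0.0909091; 2: 0.0275583.
Posterior ∝ prior × likelihood. Numerator for 2: 0.38·0.0275583 = 0.0104721.
Normalizing constant: 0.62·0.0909091 + 0.38·0.0275583 = 0.0668358.
P(2 | observation) = 0.0104721 / 0.0668358 = 0.156685.

0.157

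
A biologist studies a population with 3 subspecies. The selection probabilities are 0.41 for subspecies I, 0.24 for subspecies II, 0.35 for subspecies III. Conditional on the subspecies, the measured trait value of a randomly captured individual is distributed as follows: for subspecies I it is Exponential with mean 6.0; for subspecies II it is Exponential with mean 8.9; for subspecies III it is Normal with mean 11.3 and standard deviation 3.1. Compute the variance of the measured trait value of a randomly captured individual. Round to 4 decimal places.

Per component, I: μ=6, E[X²]=72; II: μ=8.9, E[X²]=158.42; III: μ=11.3, E[X²]=137.3.
E[X] = 0.41·6 + 0.24·8.9 + 0.35·11.3 = 8.551.
E[X²] = 0.41·72 + 0.24·158.42 + 0.35·137.3 = 115.596.
Var(X) = E[X²] − (E[X])² = 115.596 − 73.1196 = 42.4762.

42.4762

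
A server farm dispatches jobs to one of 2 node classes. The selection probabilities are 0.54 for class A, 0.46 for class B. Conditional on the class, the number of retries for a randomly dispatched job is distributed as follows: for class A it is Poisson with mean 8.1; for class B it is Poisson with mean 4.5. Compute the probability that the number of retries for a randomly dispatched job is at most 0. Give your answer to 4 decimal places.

Conditional on each class, P(X ≤ 0): A: 0.000303539; B: 0.011109.
By total probability, P(X ≤ 0) = 0.54·0.000303539 + 0.46·0.011109 = 0.00527405.

0.0053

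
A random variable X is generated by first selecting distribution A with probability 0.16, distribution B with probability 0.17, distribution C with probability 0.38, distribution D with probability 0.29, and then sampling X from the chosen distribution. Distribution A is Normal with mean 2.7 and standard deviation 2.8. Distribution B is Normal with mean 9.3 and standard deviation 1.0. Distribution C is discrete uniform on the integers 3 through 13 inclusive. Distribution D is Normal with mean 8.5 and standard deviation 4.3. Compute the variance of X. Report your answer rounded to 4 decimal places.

Per component, A: μ=2.7, E[X²]=15.13; B: μ=9.3, E[X²]=87.49; C: μ=8, E[X²]=74; D: μ=8.5, E[X²]=90.74.
E[X] = 0.16·2.7 + 0.17·9.3 + 0.38·8 + 0.29·8.5 = 7.518.
E[X²] = 0.16·15.13 + 0.17·87.49 + 0.38·74 + 0.29·90.74 = 71.7287.
Var(X) = E[X²] − (E[X])² = 71.7287 − 56.5203 = 15.2084.

15.2084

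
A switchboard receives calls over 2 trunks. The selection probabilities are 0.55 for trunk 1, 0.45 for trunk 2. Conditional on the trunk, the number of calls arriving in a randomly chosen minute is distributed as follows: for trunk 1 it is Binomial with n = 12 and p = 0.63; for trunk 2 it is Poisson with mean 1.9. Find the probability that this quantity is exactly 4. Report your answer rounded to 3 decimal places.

Conditional on each trunk, P(X = 4): 1: 0.0273893; 2: 0.0812164.
By total probability, P(X = 4) = 0.55·0.0273893 + 0.45·0.0812164 = 0.0516115.

0.052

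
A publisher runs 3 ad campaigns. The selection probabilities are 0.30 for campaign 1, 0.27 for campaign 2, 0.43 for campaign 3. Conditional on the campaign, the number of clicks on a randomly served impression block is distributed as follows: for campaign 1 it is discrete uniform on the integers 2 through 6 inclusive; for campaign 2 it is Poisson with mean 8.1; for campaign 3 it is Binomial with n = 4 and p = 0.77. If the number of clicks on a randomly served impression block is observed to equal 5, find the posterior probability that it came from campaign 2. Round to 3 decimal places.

0.284

Likelihoods P(X=5 | ·): 1: 0.2; 2: 0.088198; 3: 0.
Posterior ∝ prior × likelihood. Numerator for 2: 0.27·0.088198 = 0.0238134.
Normalizing constant: 0.3·0.2 + 0.27·0.088198 + 0.43·0 = 0.0838134.
P(2 | observation) = 0.0238134 / 0.0838134 = 0.284124.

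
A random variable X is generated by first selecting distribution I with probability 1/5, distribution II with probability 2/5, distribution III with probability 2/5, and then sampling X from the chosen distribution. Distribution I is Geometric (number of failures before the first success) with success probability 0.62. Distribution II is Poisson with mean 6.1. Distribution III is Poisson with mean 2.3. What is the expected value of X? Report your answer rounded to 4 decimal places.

Component means — I: 0.612903; II: 6.1; III: 2.3.
E[X] = 0.2·0.612903 + 0.4·6.1 + 0.4·2.3 = 3.48258.

3.4826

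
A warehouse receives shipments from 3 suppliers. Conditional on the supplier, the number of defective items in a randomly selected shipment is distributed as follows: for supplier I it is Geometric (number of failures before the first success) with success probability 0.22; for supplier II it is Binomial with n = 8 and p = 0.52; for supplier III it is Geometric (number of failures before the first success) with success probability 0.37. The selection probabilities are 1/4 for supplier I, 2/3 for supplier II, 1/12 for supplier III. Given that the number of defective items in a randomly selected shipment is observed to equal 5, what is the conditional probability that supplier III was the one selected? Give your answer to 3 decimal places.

Likelihoods P(X=5 | ·): I: 0.0635178; II: 0.235466; III: 0.0367202.
Posterior ∝ prior × likelihood. Numerator for III: 0.0833333·0.0367202 = 0.00306001.
Normalizing constant: 0.25·0.0635178 + 0.666667·0.235466 + 0.0833333·0.0367202 = 0.175917.
P(III | observation) = 0.00306001 / 0.175917 = 0.0173946.

0.017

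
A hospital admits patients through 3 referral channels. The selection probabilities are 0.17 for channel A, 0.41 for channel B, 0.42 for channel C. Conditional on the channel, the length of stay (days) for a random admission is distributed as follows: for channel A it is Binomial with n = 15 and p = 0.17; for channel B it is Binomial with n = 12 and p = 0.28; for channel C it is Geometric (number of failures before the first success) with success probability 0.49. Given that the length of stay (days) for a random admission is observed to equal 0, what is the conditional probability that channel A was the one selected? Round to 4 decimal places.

0.0464

Likelihoods P(X=0 | ·): A: 0.0611183; B: 0.0194084; C: 0.49.
Posterior ∝ prior × likelihood. Numerator for A: 0.17·0.0611183 = 0.0103901.
Normalizing constant: 0.17·0.0611183 + 0.41·0.0194084 + 0.42·0.49 = 0.224148.
P(A | observation) = 0.0103901 / 0.224148 = 0.0463539.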